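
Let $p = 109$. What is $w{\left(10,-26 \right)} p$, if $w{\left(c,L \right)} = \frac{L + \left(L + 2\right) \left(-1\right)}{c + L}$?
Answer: $\frac{109}{8} \approx 13.625$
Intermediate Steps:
$w{\left(c,L \right)} = - \frac{2}{L + c}$ ($w{\left(c,L \right)} = \frac{L + \left(2 + L\right) \left(-1\right)}{L + c} = \frac{L - \left(2 + L\right)}{L + c} = - \frac{2}{L + c}$)
$w{\left(10,-26 \right)} p = - \frac{2}{-26 + 10} \cdot 109 = - \frac{2}{-16} \cdot 109 = \left(-2\right) \left(- \frac{1}{16}\right) 109 = \frac{1}{8} \cdot 109 = \frac{109}{8}$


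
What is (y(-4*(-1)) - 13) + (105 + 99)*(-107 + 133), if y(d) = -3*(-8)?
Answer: 5315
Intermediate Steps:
y(d) = 24
(y(-4*(-1)) - 13) + (105 + 99)*(-107 + 133) = (24 - 13) + (105 + 99)*(-107 + 133) = 11 + 204*26 = 11 + 5304 = 5315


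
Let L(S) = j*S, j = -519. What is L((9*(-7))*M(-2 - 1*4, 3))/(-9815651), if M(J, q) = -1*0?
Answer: 0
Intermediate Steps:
M(J, q) = 0
L(S) = -519*S
L((9*(-7))*M(-2 - 1*4, 3))/(-9815651) = -519*9*(-7)*0/(-9815651) = -(-32697)*0*(-1/9815651) = -519*0*(-1/9815651) = 0*(-1/9815651) = 0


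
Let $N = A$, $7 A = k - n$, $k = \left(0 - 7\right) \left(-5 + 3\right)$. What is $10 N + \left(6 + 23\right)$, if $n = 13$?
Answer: $\frac{213}{7} \approx 30.429$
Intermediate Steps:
$k = 14$ ($k = \left(-7\right) \left(-2\right) = 14$)
$A = \frac{1}{7}$ ($A = \frac{14 - 13}{7} = \frac{1}{7} \cdot 1 = \frac{1}{7} \approx 0.14286$)
$N = \frac{1}{7} \approx 0.14286$
$10 N + \left(6 + 23\right) = 10 \cdot \frac{1}{7} + \left(6 + 23\right) = \frac{10}{7} + 29 = \frac{213}{7}$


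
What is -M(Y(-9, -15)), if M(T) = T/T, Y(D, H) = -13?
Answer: -1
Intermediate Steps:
M(T) = 1
-M(Y(-9, -15)) = -1*1 = -1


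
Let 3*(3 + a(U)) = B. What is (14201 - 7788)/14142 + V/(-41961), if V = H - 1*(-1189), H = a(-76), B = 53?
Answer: 252073639/593412462 ≈ 0.42479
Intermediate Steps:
a(U) = 44/3 (a(U) = -3 + (1/3)*53 = -3 + 53/3 = 44/3)
H = 44/3 ≈ 14.667
V = 3611/3 (V = 44/3 - 1*(-1189) = 44/3 + 1189 = 3611/3 ≈ 1203.7)
(14201 - 7788)/14142 + V/(-41961) = (14201 - 7788)/14142 + (3611/3)/(-41961) = 6413*(1/14142) + (3611/3)*(-1/41961) = 6413/14142 - 3611/125883 = 252073639/593412462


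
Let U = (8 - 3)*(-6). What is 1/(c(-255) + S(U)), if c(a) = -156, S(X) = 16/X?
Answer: -15/2348 ≈ -0.0063884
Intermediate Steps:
U = -30 (U = 5*(-6) = -30)
1/(c(-255) + S(U)) = 1/(-156 + 16/(-30)) = 1/(-156 + 16*(-1/30)) = 1/(-156 - 8/15) = 1/(-2348/15) = -15/2348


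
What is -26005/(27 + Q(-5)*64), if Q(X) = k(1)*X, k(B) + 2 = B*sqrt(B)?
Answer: -26005/347 ≈ -74.942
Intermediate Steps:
k(B) = -2 + B**(3/2) (k(B) = -2 + B*sqrt(B) = -2 + B**(3/2))
Q(X) = -X (Q(X) = (-2 + 1**(3/2))*X = (-2 + 1)*X = -X)
-26005/(27 + Q(-5)*64) = -26005/(27 - 1*(-5)*64) = -26005/(27 + 5*64) = -26005/(27 + 320) = -26005/347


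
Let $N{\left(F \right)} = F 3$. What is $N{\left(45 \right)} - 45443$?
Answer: $-45308$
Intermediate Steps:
$N{\left(F \right)} = 3 F$
$N{\left(45 \right)} - 45443 = 3 \cdot 45 - 45443 = 135 - 45443 = -45308$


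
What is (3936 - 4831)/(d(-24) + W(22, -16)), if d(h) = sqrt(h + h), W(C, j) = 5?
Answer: -4475/73 + 3580*I*sqrt(3)/73 ≈ -61.301 + 84.942*I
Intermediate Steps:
d(h) = sqrt(2)*sqrt(h) (d(h) = sqrt(2*h) = sqrt(2)*sqrt(h))
(3936 - 4831)/(d(-24) + W(22, -16)) = (3936 - 4831)/(sqrt(2)*sqrt(-24) + 5) = -895/(sqrt(2)*(2*I*sqrt(6)) + 5) = -895/(4*I*sqrt(3) + 5) = -895/(5 + 4*I*sqrt(3))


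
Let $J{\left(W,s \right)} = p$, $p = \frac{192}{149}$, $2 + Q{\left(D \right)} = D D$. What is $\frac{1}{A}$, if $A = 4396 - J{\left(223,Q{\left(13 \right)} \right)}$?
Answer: $\frac{149}{654812} \approx 0.00022755$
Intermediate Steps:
$Q{\left(D \right)} = -2 + D^{2}$ ($Q{\left(D \right)} = -2 + D D = -2 + D^{2}$)
$p = \frac{192}{149}$ ($p = 192 \cdot \frac{1}{149} = \frac{192}{149} \approx 1.2886$)
$J{\left(W,s \right)} = \frac{192}{149}$
$A = \frac{654812}{149}$ ($A = 4396 - \frac{192}{149} = \frac{654812}{149} \approx 4394.7$)
$\frac{1}{A} = \frac{1}{\frac{654812}{149}} = \frac{149}{654812}$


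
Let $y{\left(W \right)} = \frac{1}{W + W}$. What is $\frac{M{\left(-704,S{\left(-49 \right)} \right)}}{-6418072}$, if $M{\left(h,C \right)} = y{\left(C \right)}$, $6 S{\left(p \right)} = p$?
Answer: $\frac{3}{314485528} \approx 9.5394 \cdot 10^{-9}$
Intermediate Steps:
$y{\left(W \right)} = \frac{1}{2 W}$
$S{\left(p \right)} = \frac{p}{6}$
$M{\left(h,C \right)} = \frac{1}{2 C}$
$\frac{M{\left(-704,S{\left(-49 \right)} \right)}}{-6418072} = \frac{\frac{1}{2} \frac{1}{\frac{1}{6} \left(-49\right)}}{-6418072} = \frac{1}{2 \left(- \frac{49}{6}\right)} \left(- \frac{1}{6418072}\right) = \frac{1}{2} \left(- \frac{6}{49}\right) \left(- \frac{1}{6418072}\right) = \left(- \frac{3}{49}\right) \left(- \frac{1}{6418072}\right) = \frac{3}{314485528}$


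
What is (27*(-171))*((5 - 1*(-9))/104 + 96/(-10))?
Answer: 11362437/260 ≈ 43702.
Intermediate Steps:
(27*(-171))*((5 - 1*(-9))/104 + 96/(-10)) = -4617*((5 + 9)*(1/104) + 96*(-1/10)) = -4617*(14*(1/104) - 48/5) = -4617*(7/52 - 48/5) = -4617*(-2461/260) = 11362437/260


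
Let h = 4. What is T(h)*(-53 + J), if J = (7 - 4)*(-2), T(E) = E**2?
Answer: -944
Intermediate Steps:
J = -6 (J = 3*(-2) = -6)
T(h)*(-53 + J) = 4**2*(-53 - 6) = 16*(-59) = -944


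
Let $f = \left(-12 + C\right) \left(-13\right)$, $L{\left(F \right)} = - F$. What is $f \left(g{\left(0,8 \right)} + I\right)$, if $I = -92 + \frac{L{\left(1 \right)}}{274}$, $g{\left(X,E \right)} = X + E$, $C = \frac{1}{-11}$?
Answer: $- \frac{39796393}{3014} \approx -13204.0$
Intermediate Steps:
$C = - \frac{1}{11} \approx -0.090909$
$g{\left(X,E \right)} = E + X$
$I = - \frac{25209}{274}$ ($I = -92 + \frac{\left(-1\right) 1}{274} = -92 - \frac{1}{274} = - \frac{25209}{274} \approx -92.004$)
$f = \frac{1729}{11}$ ($f = \left(-12 - \frac{1}{11}\right) \left(-13\right) = \left(- \frac{133}{11}\right) \left(-13\right) = \frac{1729}{11} \approx 157.18$)
$f \left(g{\left(0,8 \right)} + I\right) = \frac{1729 \left(\left(8 + 0\right) - \frac{25209}{274}\right)}{11} = \frac{1729 \left(8 - \frac{25209}{274}\right)}{11} = \frac{1729}{11} \left(- \frac{23017}{274}\right) = - \frac{39796393}{3014}$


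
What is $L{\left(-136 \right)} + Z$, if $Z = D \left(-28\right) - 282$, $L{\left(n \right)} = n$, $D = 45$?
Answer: $-1678$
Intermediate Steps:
$Z = -1542$ ($Z = 45 \left(-28\right) - 282 = -1260 - 282 = -1542$)
$L{\left(-136 \right)} + Z = -136 - 1542 = -1678$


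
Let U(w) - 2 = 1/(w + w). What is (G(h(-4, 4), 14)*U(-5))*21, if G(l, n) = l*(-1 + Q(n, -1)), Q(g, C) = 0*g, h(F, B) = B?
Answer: -798/5 ≈ -159.60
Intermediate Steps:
U(w) = 2 + 1/(2*w) (U(w) = 2 + 1/(w + w) = 2 + 1/(2*w))
Q(g, C) = 0
G(l, n) = -l (G(l, n) = l*(-1 + 0) = l*(-1) = -l)
(G(h(-4, 4), 14)*U(-5))*21 = ((-1*4)*(2 + (½)/(-5)))*21 = -4*(2 + (½)*(-⅕))*21 = -4*(2 - ⅒)*21 = -4*19/10*21 = -38/5*21 = -798/5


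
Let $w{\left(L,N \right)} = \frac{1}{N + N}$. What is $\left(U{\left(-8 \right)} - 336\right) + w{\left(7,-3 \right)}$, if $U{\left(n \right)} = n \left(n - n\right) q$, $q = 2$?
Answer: $- \frac{2017}{6} \approx -336.17$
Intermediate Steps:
$U{\left(n \right)} = 0$ ($U{\left(n \right)} = n \left(n - n\right) 2 = n 0 \cdot 2 = 0 \cdot 2 = 0$)
$w{\left(L,N \right)} = \frac{1}{2 N}$
$\left(U{\left(-8 \right)} - 336\right) + w{\left(7,-3 \right)} = \left(0 - 336\right) + \frac{1}{2 \left(-3\right)} = -336 + \frac{1}{2} \left(- \frac{1}{3}\right) = -336 - \frac{1}{6} = - \frac{2017}{6}$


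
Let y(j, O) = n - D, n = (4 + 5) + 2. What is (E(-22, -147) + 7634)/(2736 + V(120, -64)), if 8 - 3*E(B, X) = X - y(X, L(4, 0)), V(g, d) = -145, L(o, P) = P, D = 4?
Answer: 7688/2591 ≈ 2.9672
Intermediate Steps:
n = 11 (n = 9 + 2 = 11)
y(j, O) = 7 (y(j, O) = 11 - 1*4 = 11 - 4 = 7)
E(B, X) = 5 - X/3 (E(B, X) = 8/3 - (X - 1*7)/3 = 8/3 - (X - 7)/3 = 8/3 - (-7 + X)/3 = 8/3 + (7/3 - X/3) = 5 - X/3)
(E(-22, -147) + 7634)/(2736 + V(120, -64)) = ((5 - 1/3*(-147)) + 7634)/(2736 - 145) = ((5 + 49) + 7634)/2591 = (54 + 7634)*(1/2591) = 7688*(1/2591) = 7688/2591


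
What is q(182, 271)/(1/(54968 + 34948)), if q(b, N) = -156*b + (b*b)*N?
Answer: 804587430192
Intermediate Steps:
q(b, N) = -156*b + N*b² (q(b, N) = -156*b + b²*N = -156*b + N*b²)
q(182, 271)/(1/(54968 + 34948)) = (182*(-156 + 271*182))/(1/(54968 + 34948)) = (182*(-156 + 49322))/(1/89916) = (182*49166)/(1/89916) = 8948212*89916 = 804587430192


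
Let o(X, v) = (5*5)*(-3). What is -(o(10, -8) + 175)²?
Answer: -10000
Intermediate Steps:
o(X, v) = -75 (o(X, v) = 25*(-3) = -75)
-(o(10, -8) + 175)² = -(-75 + 175)² = -1*100² = -1*10000 = -10000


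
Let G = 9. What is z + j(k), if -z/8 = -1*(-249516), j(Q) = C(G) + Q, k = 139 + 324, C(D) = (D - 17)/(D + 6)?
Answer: -29934983/15 ≈ -1.9957e+6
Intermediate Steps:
C(D) = (-17 + D)/(6 + D)
k = 463
j(Q) = -8/15 + Q (j(Q) = (-17 + 9)/(6 + 9) + Q = -8/15 + Q)
z = -1996128 (z = -(-8)*(-249516) = -8*249516 = -1996128)
z + j(k) = -1996128 + (-8/15 + 463) = -1996128 + 6937/15 = -29934983/15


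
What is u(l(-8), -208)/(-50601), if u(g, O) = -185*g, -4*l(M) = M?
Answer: 370/50601 ≈ 0.0073121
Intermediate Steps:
l(M) = -M/4
u(l(-8), -208)/(-50601) = -(-185)*(-8)/4/(-50601) = -185*2*(-1/50601) = -370*(-1/50601) = 370/50601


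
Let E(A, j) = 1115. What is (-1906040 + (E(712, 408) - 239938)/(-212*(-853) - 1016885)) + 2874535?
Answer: 809709515078/836049 ≈ 9.6850e+5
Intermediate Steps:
(-1906040 + (E(712, 408) - 239938)/(-212*(-853) - 1016885)) + 2874535 = (-1906040 + (1115 - 239938)/(-212*(-853) - 1016885)) + 2874535 = (-1906040 - 238823/(180836 - 1016885)) + 2874535 = (-1906040 - 238823/(-836049)) + 2874535 = (-1906040 - 238823*(-1/836049)) + 2874535 = (-1906040 + 238823/836049) + 2874535 = -1593542597137/836049 + 2874535 = 809709515078/836049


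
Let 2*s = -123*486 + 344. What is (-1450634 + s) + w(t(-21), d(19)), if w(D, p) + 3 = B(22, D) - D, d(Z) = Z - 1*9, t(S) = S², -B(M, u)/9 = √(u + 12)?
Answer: -1480795 - 9*√453 ≈ -1.4810e+6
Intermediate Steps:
B(M, u) = -9*√(12 + u) (B(M, u) = -9*√(u + 12) = -9*√(12 + u))
d(Z) = -9 + Z (d(Z) = Z - 9 = -9 + Z)
w(D, p) = -3 - D - 9*√(12 + D) (w(D, p) = -3 + (-9*√(12 + D) - D) = -3 + (-D - 9*√(12 + D)) = -3 - D - 9*√(12 + D))
s = -29717 (s = (-123*486 + 344)/2 = (-59778 + 344)/2 = (½)*(-59434) = -29717)
(-1450634 + s) + w(t(-21), d(19)) = (-1450634 - 29717) + (-3 - 1*(-21)² - 9*√(12 + (-21)²)) = -1480351 + (-3 - 1*441 - 9*√(12 + 441)) = -1480351 + (-3 - 441 - 9*√453) = -1480351 + (-444 - 9*√453) = -1480795 - 9*√453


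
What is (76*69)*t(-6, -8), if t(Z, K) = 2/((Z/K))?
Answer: 13984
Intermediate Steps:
t(Z, K) = 2*K/Z (t(Z, K) = 2*(K/Z) = 2*K/Z)
(76*69)*t(-6, -8) = (76*69)*(2*(-8)/(-6)) = 5244*(2*(-8)*(-⅙)) = 5244*(8/3) = 13984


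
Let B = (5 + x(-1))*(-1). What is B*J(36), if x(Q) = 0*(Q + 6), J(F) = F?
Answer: -180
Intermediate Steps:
x(Q) = 0 (x(Q) = 0*(6 + Q) = 0)
B = -5 (B = (5 + 0)*(-1) = 5*(-1) = -5)
B*J(36) = -5*36 = -180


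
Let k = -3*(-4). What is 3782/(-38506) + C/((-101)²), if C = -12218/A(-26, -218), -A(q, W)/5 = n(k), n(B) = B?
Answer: -461086153/5891995590 ≈ -0.078256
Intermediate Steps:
k = 12
A(q, W) = -60 (A(q, W) = -5*12 = -60)
C = 6109/30 (C = -12218/(-60) = -12218*(-1/60) = 6109/30 ≈ 203.63)
3782/(-38506) + C/((-101)²) = 3782/(-38506) + 6109/(30*((-101)²)) = 3782*(-1/38506) + (6109/30)/10201 = -1891/19253 + (6109/30)*(1/10201) = -1891/19253 + 6109/306030 = -461086153/5891995590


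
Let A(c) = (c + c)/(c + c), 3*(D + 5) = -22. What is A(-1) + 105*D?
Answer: -1294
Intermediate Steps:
D = -37/3 (D = -5 + (⅓)*(-22) = -5 - 22/3 = -37/3 ≈ -12.333)
A(c) = 1 (A(c) = (2*c)/((2*c)) = (2*c)*(1/(2*c)) = 1)
A(-1) + 105*D = 1 + 105*(-37/3) = 1 - 1295 = -1294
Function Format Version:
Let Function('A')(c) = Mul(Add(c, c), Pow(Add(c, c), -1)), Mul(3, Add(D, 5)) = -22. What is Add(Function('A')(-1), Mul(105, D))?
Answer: -1294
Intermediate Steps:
D = Rational(-37, 3) (D = Add(-5, Mul(Rational(1, 3), -22)) = Add(-5, Rational(-22, 3)) = Rational(-37, 3) ≈ -12.333)
Function('A')(c) = 1 (Function('A')(c) = Mul(Mul(2, c), Pow(Mul(2, c), -1)) = Mul(Mul(2, c), Mul(Rational(1, 2), Pow(c, -1))) = 1)
Add(Function('A')(-1), Mul(105, D)) = Add(1, Mul(105, Rational(-37, 3))) = Add(1, -1295) = -1294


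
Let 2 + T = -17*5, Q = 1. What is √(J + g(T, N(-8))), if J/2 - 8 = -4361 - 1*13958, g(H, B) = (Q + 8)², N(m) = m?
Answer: I*√36541 ≈ 191.16*I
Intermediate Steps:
T = -87 (T = -2 - 17*5 = -2 - 85 = -87)
g(H, B) = 81 (g(H, B) = (1 + 8)² = 9² = 81)
J = -36622 (J = 16 + 2*(-4361 - 1*13958) = 16 + 2*(-4361 - 13958) = 16 + 2*(-18319) = 16 - 36638 = -36622)
√(J + g(T, N(-8))) = √(-36622 + 81) = √(-36541) = I*√36541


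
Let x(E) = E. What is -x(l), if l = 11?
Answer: -11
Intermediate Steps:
-x(l) = -1*11 = -11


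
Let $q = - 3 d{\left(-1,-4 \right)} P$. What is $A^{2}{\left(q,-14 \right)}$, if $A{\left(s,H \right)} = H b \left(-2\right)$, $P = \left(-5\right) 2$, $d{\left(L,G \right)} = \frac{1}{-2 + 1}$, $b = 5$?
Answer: $19600$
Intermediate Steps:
$d{\left(L,G \right)} = -1$ ($d{\left(L,G \right)} = \frac{1}{-1} = -1$)
$P = -10$
$q = -30$ ($q = \left(-3\right) \left(-1\right) \left(-10\right) = 3 \left(-10\right) = -30$)
$A{\left(s,H \right)} = - 10 H$ ($A{\left(s,H \right)} = H 5 \left(-2\right) = 5 H \left(-2\right) = - 10 H$)
$A^{2}{\left(q,-14 \right)} = \left(\left(-10\right) \left(-14\right)\right)^{2} = 140^{2} = 19600$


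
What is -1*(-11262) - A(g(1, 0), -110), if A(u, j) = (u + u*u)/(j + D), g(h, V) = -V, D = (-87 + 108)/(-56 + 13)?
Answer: 11262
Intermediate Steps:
D = -21/43 (D = 21/(-43) = 21*(-1/43) = -21/43 ≈ -0.48837)
A(u, j) = (u + u²)/(-21/43 + j) (A(u, j) = (u + u*u)/(j - 21/43) = (u + u²)/(-21/43 + j))
-1*(-11262) - A(g(1, 0), -110) = -1*(-11262) - 43*(-1*0)*(1 - 1*0)/(-21 + 43*(-110)) = 11262 - 43*0*(1 + 0)/(-21 - 4730) = 11262 - 43*0/(-4751) = 11262 - 43*0*(-1)/4751 = 11262 - 1*0 = 11262 + 0 = 11262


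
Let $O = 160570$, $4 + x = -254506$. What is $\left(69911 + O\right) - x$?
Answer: $484991$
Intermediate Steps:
$x = -254510$ ($x = -4 - 254506 = -254510$)
$\left(69911 + O\right) - x = \left(69911 + 160570\right) - -254510 = 230481 + 254510 = 484991$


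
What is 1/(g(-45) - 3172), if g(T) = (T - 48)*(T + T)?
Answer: 1/5198 ≈ 0.00019238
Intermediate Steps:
g(T) = 2*T*(-48 + T) (g(T) = (-48 + T)*(2*T) = 2*T*(-48 + T))
1/(g(-45) - 3172) = 1/(2*(-45)*(-48 - 45) - 3172) = 1/(2*(-45)*(-93) - 3172) = 1/(8370 - 3172) = 1/5198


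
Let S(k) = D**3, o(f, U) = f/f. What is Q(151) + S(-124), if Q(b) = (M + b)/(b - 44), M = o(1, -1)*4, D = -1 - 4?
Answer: -13220/107 ≈ -123.55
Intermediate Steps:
o(f, U) = 1
D = -5
M = 4 (M = 1*4 = 4)
S(k) = -125 (S(k) = (-5)**3 = -125)
Q(b) = (4 + b)/(-44 + b) (Q(b) = (4 + b)/(b - 44) = (4 + b)/(-44 + b))
Q(151) + S(-124) = (4 + 151)/(-44 + 151) - 125 = 155/107 - 125 = -13220/107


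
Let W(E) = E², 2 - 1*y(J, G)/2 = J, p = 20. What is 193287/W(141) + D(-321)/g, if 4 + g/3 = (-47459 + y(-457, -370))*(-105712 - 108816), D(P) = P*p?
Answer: 160820380043374/16541567959197 ≈ 9.7222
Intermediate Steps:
y(J, G) = 4 - 2*J
D(P) = 20*P (D(P) = P*20 = 20*P)
g = 29953042932 (g = -12 + 3*((-47459 + (4 - 2*(-457)))*(-105712 - 108816)) = -12 + 3*((-47459 + (4 + 914))*(-214528)) = -12 + 3*((-47459 + 918)*(-214528)) = -12 + 3*(-46541*(-214528)) = -12 + 3*9984347648 = -12 + 29953042944 = 29953042932)
193287/W(141) + D(-321)/g = 193287/(141²) + (20*(-321))/29953042932 = 193287/19881 - 6420*1/29953042932 = 193287*(1/19881) - 535/2496086911 = 64429/6627 - 535/2496086911 = 160820380043374/16541567959197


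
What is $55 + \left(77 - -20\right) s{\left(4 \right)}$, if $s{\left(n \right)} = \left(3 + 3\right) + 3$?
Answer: $928$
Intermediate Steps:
$s{\left(n \right)} = 9$ ($s{\left(n \right)} = 6 + 3 = 9$)
$55 + \left(77 - -20\right) s{\left(4 \right)} = 55 + \left(77 - -20\right) 9 = 55 + \left(77 + 20\right) 9 = 55 + 97 \cdot 9 = 55 + 873 = 928$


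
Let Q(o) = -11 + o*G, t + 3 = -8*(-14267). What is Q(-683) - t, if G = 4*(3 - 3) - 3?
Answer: -112095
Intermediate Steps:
G = -3 (G = 4*0 - 3 = 0 - 3 = -3)
t = 114133 (t = -3 - 8*(-14267) = -3 + 114136 = 114133)
Q(o) = -11 - 3*o (Q(o) = -11 + o*(-3) = -11 - 3*o)
Q(-683) - t = (-11 - 3*(-683)) - 1*114133 = (-11 + 2049) - 114133 = 2038 - 114133 = -112095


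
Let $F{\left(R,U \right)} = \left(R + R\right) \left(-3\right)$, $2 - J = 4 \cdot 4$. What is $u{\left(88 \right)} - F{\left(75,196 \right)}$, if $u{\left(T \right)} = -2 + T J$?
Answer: $-784$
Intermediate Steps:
$J = -14$ ($J = 2 - 4 \cdot 4 = 2 - 16 = -14$)
$F{\left(R,U \right)} = - 6 R$ ($F{\left(R,U \right)} = 2 R \left(-3\right) = - 6 R$)
$u{\left(T \right)} = -2 - 14 T$ ($u{\left(T \right)} = -2 + T \left(-14\right) = -2 - 14 T$)
$u{\left(88 \right)} - F{\left(75,196 \right)} = \left(-2 - 1232\right) - \left(-6\right) 75 = \left(-2 - 1232\right) - -450 = -1234 + 450 = -784$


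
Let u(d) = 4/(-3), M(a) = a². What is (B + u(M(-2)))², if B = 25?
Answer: 5041/9 ≈ 560.11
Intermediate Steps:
u(d) = -4/3 (u(d) = 4*(-⅓) = -4/3)
(B + u(M(-2)))² = (25 - 4/3)² = (71/3)² = 5041/9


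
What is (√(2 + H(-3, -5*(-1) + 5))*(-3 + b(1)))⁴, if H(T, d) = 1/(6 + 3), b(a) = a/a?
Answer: 5776/81 ≈ 71.309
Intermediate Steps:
b(a) = 1
H(T, d) = ⅑ (H(T, d) = 1/9 = ⅑)
(√(2 + H(-3, -5*(-1) + 5))*(-3 + b(1)))⁴ = (√(2 + ⅑)*(-3 + 1))⁴ = (√(19/9)*(-2))⁴ = ((√19/3)*(-2))⁴ = (-2*√19/3)⁴ = 5776/81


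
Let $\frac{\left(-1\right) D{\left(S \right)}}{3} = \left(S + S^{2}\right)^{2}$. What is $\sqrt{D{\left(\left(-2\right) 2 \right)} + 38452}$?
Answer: $2 \sqrt{9505} \approx 194.99$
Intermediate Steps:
$D{\left(S \right)} = - 3 \left(S + S^{2}\right)^{2}$
$\sqrt{D{\left(\left(-2\right) 2 \right)} + 38452} = \sqrt{- 3 \left(\left(-2\right) 2\right)^{2} \left(1 - 4\right)^{2} + 38452} = \sqrt{- 3 \left(-4\right)^{2} \left(1 - 4\right)^{2} + 38452} = \sqrt{\left(-3\right) 16 \left(-3\right)^{2} + 38452} = \sqrt{\left(-3\right) 16 \cdot 9 + 38452} = \sqrt{-432 + 38452} = \sqrt{38020} = 2 \sqrt{9505}$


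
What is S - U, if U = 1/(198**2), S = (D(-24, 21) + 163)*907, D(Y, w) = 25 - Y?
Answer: 7538301935/39204 ≈ 1.9228e+5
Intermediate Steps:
S = 192284 (S = ((25 - 1*(-24)) + 163)*907 = ((25 + 24) + 163)*907 = (49 + 163)*907 = 212*907 = 192284)
U = 1/39204 ≈ 2.5508e-5
S - U = 192284 - 1*1/39204 = 192284 - 1/39204 = 7538301935/39204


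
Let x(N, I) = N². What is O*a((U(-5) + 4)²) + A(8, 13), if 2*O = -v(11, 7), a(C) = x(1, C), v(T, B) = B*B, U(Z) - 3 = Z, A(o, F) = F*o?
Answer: 159/2 ≈ 79.500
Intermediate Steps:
U(Z) = 3 + Z
v(T, B) = B²
a(C) = 1 (a(C) = 1² = 1)
O = -49/2 (O = (-1*7²)/2 = (-1*49)/2 = (½)*(-49) = -49/2 ≈ -24.500)
O*a((U(-5) + 4)²) + A(8, 13) = -49/2*1 + 13*8 = -49/2 + 104 = 159/2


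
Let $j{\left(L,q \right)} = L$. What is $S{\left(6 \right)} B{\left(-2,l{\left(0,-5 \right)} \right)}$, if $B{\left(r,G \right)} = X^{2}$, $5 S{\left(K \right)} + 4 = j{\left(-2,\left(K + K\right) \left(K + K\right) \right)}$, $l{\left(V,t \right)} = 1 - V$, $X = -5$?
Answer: $-30$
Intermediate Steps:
$S{\left(K \right)} = - \frac{6}{5}$ ($S{\left(K \right)} = - \frac{4}{5} + \frac{1}{5} \left(-2\right) = - \frac{4}{5} - \frac{2}{5} = - \frac{6}{5}$)
$B{\left(r,G \right)} = 25$ ($B{\left(r,G \right)} = \left(-5\right)^{2} = 25$)
$S{\left(6 \right)} B{\left(-2,l{\left(0,-5 \right)} \right)} = \left(- \frac{6}{5}\right) 25 = -30$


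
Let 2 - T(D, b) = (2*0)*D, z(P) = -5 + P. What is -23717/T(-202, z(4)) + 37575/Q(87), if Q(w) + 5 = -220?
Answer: -24051/2 ≈ -12026.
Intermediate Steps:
Q(w) = -225 (Q(w) = -5 - 220 = -225)
T(D, b) = 2 (T(D, b) = 2 - 2*0*D = 2 - 0*D = 2 - 1*0 = 2 + 0 = 2)
-23717/T(-202, z(4)) + 37575/Q(87) = -23717/2 + 37575/(-225) = -23717*½ + 37575*(-1/225) = -23717/2 - 167 = -24051/2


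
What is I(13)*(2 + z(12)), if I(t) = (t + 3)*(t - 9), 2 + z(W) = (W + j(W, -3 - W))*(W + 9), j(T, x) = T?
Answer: 32256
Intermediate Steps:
z(W) = -2 + 2*W*(9 + W) (z(W) = -2 + (W + W)*(W + 9) = -2 + (2*W)*(9 + W) = -2 + 2*W*(9 + W))
I(t) = (-9 + t)*(3 + t) (I(t) = (3 + t)*(-9 + t) = (-9 + t)*(3 + t))
I(13)*(2 + z(12)) = (-27 + 13² - 6*13)*(2 + (-2 + 2*12² + 18*12)) = (-27 + 169 - 78)*(2 + (-2 + 2*144 + 216)) = 64*(2 + (-2 + 288 + 216)) = 64*(2 + 502) = 64*504 = 32256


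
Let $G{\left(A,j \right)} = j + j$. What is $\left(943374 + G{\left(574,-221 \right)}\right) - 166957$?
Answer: $775975$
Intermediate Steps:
$G{\left(A,j \right)} = 2 j$
$\left(943374 + G{\left(574,-221 \right)}\right) - 166957 = \left(943374 + 2 \left(-221\right)\right) - 166957 = \left(943374 - 442\right) - 166957 = 942932 - 166957 = 775975$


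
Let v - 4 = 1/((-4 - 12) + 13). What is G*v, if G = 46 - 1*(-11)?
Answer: 209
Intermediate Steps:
v = 11/3 (v = 4 + 1/((-4 - 12) + 13) = 4 + 1/(-16 + 13) = 4 + 1/(-3) = 4 - ⅓ = 11/3 ≈ 3.6667)
G = 57 (G = 46 + 11 = 57)
G*v = 57*(11/3) = 209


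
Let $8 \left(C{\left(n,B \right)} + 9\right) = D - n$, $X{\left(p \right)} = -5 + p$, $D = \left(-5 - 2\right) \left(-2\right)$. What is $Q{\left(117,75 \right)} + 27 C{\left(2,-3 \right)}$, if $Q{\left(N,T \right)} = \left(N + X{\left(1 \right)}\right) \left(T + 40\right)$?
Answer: $\frac{25585}{2} \approx 12793.0$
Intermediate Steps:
$D = 14$ ($D = \left(-7\right) \left(-2\right) = 14$)
$C{\left(n,B \right)} = - \frac{29}{4} - \frac{n}{8}$ ($C{\left(n,B \right)} = -9 + \frac{14 - n}{8} = -9 - \left(- \frac{7}{4} + \frac{n}{8}\right) = - \frac{29}{4} - \frac{n}{8}$)
$Q{\left(N,T \right)} = \left(-4 + N\right) \left(40 + T\right)$ ($Q{\left(N,T \right)} = \left(N + \left(-5 + 1\right)\right) \left(T + 40\right) = \left(N - 4\right) \left(40 + T\right) = \left(-4 + N\right) \left(40 + T\right)$)
$Q{\left(117,75 \right)} + 27 C{\left(2,-3 \right)} = \left(-160 - 300 + 40 \cdot 117 + 117 \cdot 75\right) + 27 \left(- \frac{29}{4} - \frac{1}{4}\right) = \left(-160 - 300 + 4680 + 8775\right) + 27 \left(- \frac{29}{4} - \frac{1}{4}\right) = 12995 + 27 \left(- \frac{15}{2}\right) = 12995 - \frac{405}{2} = \frac{25585}{2}$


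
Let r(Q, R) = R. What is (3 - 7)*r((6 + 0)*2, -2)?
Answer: 8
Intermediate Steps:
(3 - 7)*r((6 + 0)*2, -2) = (3 - 7)*(-2) = -4*(-2) = 8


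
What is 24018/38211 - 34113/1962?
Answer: -139596503/8329998 ≈ -16.758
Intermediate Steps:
24018/38211 - 34113/1962 = 24018*(1/38211) - 34113*1/1962 = 8006/12737 - 11371/654 = -139596503/8329998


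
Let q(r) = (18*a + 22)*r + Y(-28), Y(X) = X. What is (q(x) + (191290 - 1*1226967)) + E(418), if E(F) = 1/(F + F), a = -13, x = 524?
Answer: -958718947/836 ≈ -1.1468e+6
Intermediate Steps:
E(F) = 1/(2*F)
q(r) = -28 - 212*r (q(r) = (18*(-13) + 22)*r - 28 = (-234 + 22)*r - 28 = -212*r - 28 = -28 - 212*r)
(q(x) + (191290 - 1*1226967)) + E(418) = ((-28 - 212*524) + (191290 - 1*1226967)) + (1/2)/418 = ((-28 - 111088) + (191290 - 1226967)) + (1/2)*(1/418) = (-111116 - 1035677) + 1/836 = -1146793 + 1/836 = -958718947/836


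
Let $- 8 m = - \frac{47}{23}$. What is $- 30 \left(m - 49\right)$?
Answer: $\frac{134535}{92} \approx 1462.3$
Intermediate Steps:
$m = \frac{47}{184}$ ($m = - \frac{\left(-47\right) \frac{1}{23}}{8} = \left(- \frac{1}{8}\right) \left(- \frac{47}{23}\right) = \frac{47}{184} \approx 0.25543$)
$- 30 \left(m - 49\right) = - 30 \left(\frac{47}{184} - 49\right) = \left(-30\right) \left(- \frac{8969}{184}\right) = \frac{134535}{92}$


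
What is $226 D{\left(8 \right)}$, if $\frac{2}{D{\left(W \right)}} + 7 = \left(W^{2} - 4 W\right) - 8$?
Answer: $\frac{452}{17} \approx 26.588$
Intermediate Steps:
$D{\left(W \right)} = \frac{2}{-15 + W^{2} - 4 W}$ ($D{\left(W \right)} = \frac{2}{-7 - \left(8 - W^{2} + 4 W\right)} = \frac{2}{-15 + W^{2} - 4 W}$)
$226 D{\left(8 \right)} = 226 \frac{2}{-15 + 8^{2} - 32} = 226 \frac{2}{-15 + 64 - 32} = 226 \cdot \frac{2}{17} = \frac{452}{17}$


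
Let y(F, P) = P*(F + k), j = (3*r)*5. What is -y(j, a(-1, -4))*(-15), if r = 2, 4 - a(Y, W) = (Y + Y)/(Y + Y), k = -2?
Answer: 1260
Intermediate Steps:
a(Y, W) = 3 (a(Y, W) = 4 - (Y + Y)/(Y + Y) = 4 - 2*Y/(2*Y) = 4 - 2*Y*1/(2*Y) = 4 - 1*1 = 4 - 1 = 3)
j = 30 (j = (3*2)*5 = 6*5 = 30)
y(F, P) = P*(-2 + F) (y(F, P) = P*(F - 2) = P*(-2 + F))
-y(j, a(-1, -4))*(-15) = -3*(-2 + 30)*(-15) = -3*28*(-15) = -1*84*(-15) = -84*(-15) = 1260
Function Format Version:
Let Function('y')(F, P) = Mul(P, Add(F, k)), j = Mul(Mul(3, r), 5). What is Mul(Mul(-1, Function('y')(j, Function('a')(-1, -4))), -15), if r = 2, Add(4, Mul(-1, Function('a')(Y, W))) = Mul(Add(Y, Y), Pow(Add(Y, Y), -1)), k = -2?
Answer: 1260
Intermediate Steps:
Function('a')(Y, W) = 3 (Function('a')(Y, W) = Add(4, Mul(-1, Mul(Add(Y, Y), Pow(Add(Y, Y), -1)))) = Add(4, Mul(-1, Mul(Mul(2, Y), Pow(Mul(2, Y), -1)))) = Add(4, Mul(-1, Mul(Mul(2, Y), Mul(Rational(1, 2), Pow(Y, -1))))) = Add(4, Mul(-1, 1)) = Add(4, -1) = 3)
j = 30 (j = Mul(Mul(3, 2), 5) = Mul(6, 5) = 30)
Function('y')(F, P) = Mul(P, Add(-2, F)) (Function('y')(F, P) = Mul(P, Add(F, -2)) = Mul(P, Add(-2, F)))
Mul(Mul(-1, Function('y')(j, Function('a')(-1, -4))), -15) = Mul(Mul(-1, Mul(3, Add(-2, 30))), -15) = Mul(Mul(-1, Mul(3, 28)), -15) = Mul(Mul(-1, 84), -15) = Mul(-84, -15) = 1260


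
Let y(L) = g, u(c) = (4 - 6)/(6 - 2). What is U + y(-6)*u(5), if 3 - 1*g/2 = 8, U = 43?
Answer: 48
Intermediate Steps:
u(c) = -½ (u(c) = -2/4 = -2*¼ = -½)
g = -10 (g = 6 - 2*8 = 6 - 16 = -10)
y(L) = -10
U + y(-6)*u(5) = 43 - 10*(-½) = 43 + 5 = 48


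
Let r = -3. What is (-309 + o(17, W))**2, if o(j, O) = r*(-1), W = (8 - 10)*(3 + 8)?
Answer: 93636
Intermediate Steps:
W = -22 (W = -2*11 = -22)
o(j, O) = 3 (o(j, O) = -3*(-1) = 3)
(-309 + o(17, W))**2 = (-309 + 3)**2 = (-306)**2 = 93636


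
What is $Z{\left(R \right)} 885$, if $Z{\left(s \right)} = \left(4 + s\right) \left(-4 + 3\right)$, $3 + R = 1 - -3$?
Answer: $-4425$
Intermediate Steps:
$R = 1$ ($R = -3 + \left(1 - -3\right) = -3 + \left(1 + 3\right) = -3 + 4 = 1$)
$Z{\left(s \right)} = -4 - s$ ($Z{\left(s \right)} = \left(4 + s\right) \left(-1\right) = -4 - s$)
$Z{\left(R \right)} 885 = \left(-4 - 1\right) 885 = \left(-5\right) 885 = -4425$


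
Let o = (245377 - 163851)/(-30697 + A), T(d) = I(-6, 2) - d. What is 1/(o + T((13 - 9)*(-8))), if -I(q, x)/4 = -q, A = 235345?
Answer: 102324/859355 ≈ 0.11907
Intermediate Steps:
I(q, x) = 4*q (I(q, x) = -(-4)*q = 4*q)
T(d) = -24 - d (T(d) = 4*(-6) - d = -24 - d)
o = 40763/102324 (o = (245377 - 163851)/(-30697 + 235345) = 81526/204648 = 81526*(1/204648) = 40763/102324 ≈ 0.39837)
1/(o + T((13 - 9)*(-8))) = 1/(40763/102324 + (-24 - (13 - 9)*(-8))) = 1/(40763/102324 + (-24 - 4*(-8))) = 1/(40763/102324 + (-24 - 1*(-32))) = 1/(40763/102324 + (-24 + 32)) = 1/(40763/102324 + 8) = 1/(859355/102324) = 102324/859355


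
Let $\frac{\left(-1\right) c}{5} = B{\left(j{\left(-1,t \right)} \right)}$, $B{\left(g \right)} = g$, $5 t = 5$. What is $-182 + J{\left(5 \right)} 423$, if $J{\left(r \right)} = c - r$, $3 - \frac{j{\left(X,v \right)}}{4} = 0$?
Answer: $-27677$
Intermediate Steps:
$t = 1$ ($t = \frac{1}{5} \cdot 5 = 1$)
$j{\left(X,v \right)} = 12$ ($j{\left(X,v \right)} = 12 - 0 = 12 + 0 = 12$)
$c = -60$ ($c = \left(-5\right) 12 = -60$)
$J{\left(r \right)} = -60 - r$
$-182 + J{\left(5 \right)} 423 = -182 + \left(-60 - 5\right) 423 = -182 - 27495 = -27677$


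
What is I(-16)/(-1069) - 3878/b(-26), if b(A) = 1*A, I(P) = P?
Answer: 2072999/13897 ≈ 149.17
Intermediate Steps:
b(A) = A
I(-16)/(-1069) - 3878/b(-26) = -16/(-1069) - 3878/(-26) = -16*(-1/1069) - 3878*(-1/26) = 16/1069 + 1939/13 = 2072999/13897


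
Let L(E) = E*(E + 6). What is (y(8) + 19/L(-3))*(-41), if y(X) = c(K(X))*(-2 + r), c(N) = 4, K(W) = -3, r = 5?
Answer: -3649/9 ≈ -405.44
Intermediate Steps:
L(E) = E*(6 + E)
y(X) = 12 (y(X) = 4*(-2 + 5) = 4*3 = 12)
(y(8) + 19/L(-3))*(-41) = (12 + 19/((-3*(6 - 3))))*(-41) = (12 + 19/((-3*3)))*(-41) = (12 + 19/(-9))*(-41) = (12 + 19*(-⅑))*(-41) = (12 - 19/9)*(-41) = (89/9)*(-41) = -3649/9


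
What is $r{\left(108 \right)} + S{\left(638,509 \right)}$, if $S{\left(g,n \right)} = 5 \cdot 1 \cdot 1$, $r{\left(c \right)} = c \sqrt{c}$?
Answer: $5 + 648 \sqrt{3} \approx 1127.4$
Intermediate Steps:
$r{\left(c \right)} = c^{\frac{3}{2}}$
$S{\left(g,n \right)} = 5$ ($S{\left(g,n \right)} = 5 \cdot 1 = 5$)
$r{\left(108 \right)} + S{\left(638,509 \right)} = 108^{\frac{3}{2}} + 5 = 648 \sqrt{3} + 5 = 5 + 648 \sqrt{3}$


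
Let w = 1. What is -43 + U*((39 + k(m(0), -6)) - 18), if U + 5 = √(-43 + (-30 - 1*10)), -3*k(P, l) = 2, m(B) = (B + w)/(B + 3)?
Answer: -434/3 + 61*I*√83/3 ≈ -144.67 + 185.25*I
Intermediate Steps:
m(B) = (1 + B)/(3 + B) (m(B) = (B + 1)/(B + 3) = (1 + B)/(3 + B))
k(P, l) = -⅔ (k(P, l) = -⅓*2 = -⅔)
U = -5 + I*√83 (U = -5 + √(-43 + (-30 - 1*10)) = -5 + √(-43 + (-30 - 10)) = -5 + √(-43 - 40) = -5 + √(-83) = -5 + I*√83 ≈ -5.0 + 9.1104*I)
-43 + U*((39 + k(m(0), -6)) - 18) = -43 + (-5 + I*√83)*((39 - ⅔) - 18) = -43 + (-5 + I*√83)*(115/3 - 18) = -43 + (-5 + I*√83)*(61/3) = -43 + (-305/3 + 61*I*√83/3) = -434/3 + 61*I*√83/3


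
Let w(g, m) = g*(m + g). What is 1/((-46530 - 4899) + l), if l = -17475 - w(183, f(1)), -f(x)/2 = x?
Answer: -1/102027 ≈ -9.8013e-6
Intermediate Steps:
f(x) = -2*x
w(g, m) = g*(g + m)
l = -50598 (l = -17475 - 183*(183 - 2*1) = -17475 - 183*(183 - 2) = -17475 - 183*181 = -17475 - 1*33123 = -17475 - 33123 = -50598)
1/((-46530 - 4899) + l) = 1/((-46530 - 4899) - 50598) = 1/(-51429 - 50598) = 1/(-102027) = -1/102027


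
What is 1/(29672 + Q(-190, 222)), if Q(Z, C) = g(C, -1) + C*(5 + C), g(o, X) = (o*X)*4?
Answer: 1/79178 ≈ 1.2630e-5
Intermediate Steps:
g(o, X) = 4*X*o (g(o, X) = (X*o)*4 = 4*X*o)
Q(Z, C) = -4*C + C*(5 + C) (Q(Z, C) = 4*(-1)*C + C*(5 + C) = -4*C + C*(5 + C))
1/(29672 + Q(-190, 222)) = 1/(29672 + 222*(1 + 222)) = 1/(29672 + 222*223) = 1/(29672 + 49506) = 1/79178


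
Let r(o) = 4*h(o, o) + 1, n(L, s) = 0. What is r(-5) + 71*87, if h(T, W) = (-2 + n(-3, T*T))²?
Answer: 6194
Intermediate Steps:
h(T, W) = 4 (h(T, W) = (-2 + 0)² = (-2)² = 4)
r(o) = 17 (r(o) = 4*4 + 1 = 16 + 1 = 17)
r(-5) + 71*87 = 17 + 71*87 = 17 + 6177 = 6194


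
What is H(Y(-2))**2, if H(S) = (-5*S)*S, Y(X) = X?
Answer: 400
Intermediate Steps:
H(S) = -5*S**2
H(Y(-2))**2 = (-5*(-2)**2)**2 = (-5*4)**2 = (-20)**2 = 400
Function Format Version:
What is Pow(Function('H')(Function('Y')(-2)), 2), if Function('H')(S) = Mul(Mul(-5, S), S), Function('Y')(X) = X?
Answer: 400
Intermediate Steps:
Function('H')(S) = Mul(-5, Pow(S, 2))
Pow(Function('H')(Function('Y')(-2)), 2) = Pow(Mul(-5, Pow(-2, 2)), 2) = Pow(Mul(-5, 4), 2) = Pow(-20, 2) = 400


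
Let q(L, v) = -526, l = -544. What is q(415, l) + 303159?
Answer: 302633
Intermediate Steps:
q(415, l) + 303159 = -526 + 303159 = 302633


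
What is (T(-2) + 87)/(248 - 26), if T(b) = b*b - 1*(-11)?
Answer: 17/37 ≈ 0.45946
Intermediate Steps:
T(b) = 11 + b² (T(b) = b² + 11 = 11 + b²)
(T(-2) + 87)/(248 - 26) = ((11 + (-2)²) + 87)/(248 - 26) = ((11 + 4) + 87)/222 = (15 + 87)*(1/222) = 102*(1/222) = 17/37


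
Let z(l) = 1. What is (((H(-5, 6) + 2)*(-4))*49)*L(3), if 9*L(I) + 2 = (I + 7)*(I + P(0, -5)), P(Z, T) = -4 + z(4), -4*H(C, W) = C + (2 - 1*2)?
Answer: 1274/9 ≈ 141.56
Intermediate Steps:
H(C, W) = -C/4 (H(C, W) = -(C + (2 - 1*2))/4 = -(C + (2 - 2))/4 = -(C + 0)/4 = -C/4)
P(Z, T) = -3 (P(Z, T) = -4 + 1 = -3)
L(I) = -2/9 + (-3 + I)*(7 + I)/9 (L(I) = -2/9 + ((I + 7)*(I - 3))/9 = -2/9 + ((7 + I)*(-3 + I))/9 = -2/9 + ((-3 + I)*(7 + I))/9 = -2/9 + (-3 + I)*(7 + I)/9)
(((H(-5, 6) + 2)*(-4))*49)*L(3) = (((-1/4*(-5) + 2)*(-4))*49)*(-23/9 + (1/9)*3**2 + (4/9)*3) = (((5/4 + 2)*(-4))*49)*(-23/9 + (1/9)*9 + 4/3) = (((13/4)*(-4))*49)*(-23/9 + 1 + 4/3) = -13*49*(-2/9) = -637*(-2/9) = 1274/9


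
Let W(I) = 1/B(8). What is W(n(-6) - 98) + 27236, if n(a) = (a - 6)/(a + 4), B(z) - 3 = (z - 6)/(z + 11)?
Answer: 1606943/59 ≈ 27236.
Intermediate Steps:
B(z) = 3 + (-6 + z)/(11 + z) (B(z) = 3 + (z - 6)/(z + 11) = 3 + (-6 + z)/(11 + z))
n(a) = (-6 + a)/(4 + a)
W(I) = 19/59 (W(I) = 1/((27 + 4*8)/(11 + 8)) = 1/((27 + 32)/19) = 1/((1/19)*59) = 1/(59/19) = 19/59)
W(n(-6) - 98) + 27236 = 19/59 + 27236 = 1606943/59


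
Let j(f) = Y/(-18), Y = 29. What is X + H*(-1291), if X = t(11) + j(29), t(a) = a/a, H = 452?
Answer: -10503587/18 ≈ -5.8353e+5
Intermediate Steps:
t(a) = 1
j(f) = -29/18 (j(f) = 29/(-18) = 29*(-1/18) = -29/18)
X = -11/18 (X = 1 - 29/18 = -11/18 ≈ -0.61111)
X + H*(-1291) = -11/18 + 452*(-1291) = -11/18 - 583532 = -10503587/18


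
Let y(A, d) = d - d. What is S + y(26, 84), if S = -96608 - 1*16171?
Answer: -112779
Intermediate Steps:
y(A, d) = 0
S = -112779 (S = -96608 - 16171 = -112779)
S + y(26, 84) = -112779 + 0 = -112779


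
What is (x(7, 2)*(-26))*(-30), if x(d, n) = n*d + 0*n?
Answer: 10920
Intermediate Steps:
x(d, n) = d*n (x(d, n) = d*n + 0 = d*n)
(x(7, 2)*(-26))*(-30) = ((7*2)*(-26))*(-30) = (14*(-26))*(-30) = -364*(-30) = 10920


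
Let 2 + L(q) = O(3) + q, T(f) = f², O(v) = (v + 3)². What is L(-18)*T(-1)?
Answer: 16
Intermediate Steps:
O(v) = (3 + v)²
L(q) = 34 + q (L(q) = -2 + ((3 + 3)² + q) = -2 + (6² + q) = -2 + (36 + q) = 34 + q)
L(-18)*T(-1) = (34 - 18)*(-1)² = 16*1 = 16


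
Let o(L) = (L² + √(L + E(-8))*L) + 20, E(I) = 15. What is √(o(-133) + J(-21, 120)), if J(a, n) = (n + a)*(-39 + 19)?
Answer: √(15729 - 133*I*√118) ≈ 125.55 - 5.7538*I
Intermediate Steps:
J(a, n) = -20*a - 20*n (J(a, n) = (a + n)*(-20) = -20*a - 20*n)
o(L) = 20 + L² + L*√(15 + L) (o(L) = (L² + √(L + 15)*L) + 20 = (L² + √(15 + L)*L) + 20 = (L² + L*√(15 + L)) + 20 = 20 + L² + L*√(15 + L))
√(o(-133) + J(-21, 120)) = √((20 + (-133)² - 133*√(15 - 133)) + (-20*(-21) - 20*120)) = √((20 + 17689 - 133*I*√118) + (420 - 2400)) = √((20 + 17689 - 133*I*√118) - 1980) = √((17709 - 133*I*√118) - 1980) = √(15729 - 133*I*√118)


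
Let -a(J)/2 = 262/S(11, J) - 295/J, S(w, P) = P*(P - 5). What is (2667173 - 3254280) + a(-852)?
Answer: -71447483617/121694 ≈ -5.8711e+5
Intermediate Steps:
S(w, P) = P*(-5 + P)
a(J) = 590/J - 524/(J*(-5 + J)) (a(J) = -2*(262/((J*(-5 + J))) - 295/J) = -2*(262*(1/(J*(-5 + J))) - 295/J) = -2*(262/(J*(-5 + J)) - 295/J) = -2*(-295/J + 262/(J*(-5 + J))) = 590/J - 524/(J*(-5 + J)))
(2667173 - 3254280) + a(-852) = (2667173 - 3254280) + 2*(-1737 + 295*(-852))/(-852*(-5 - 852)) = -587107 + 2*(-1/852)*(-1737 - 251340)/(-857) = -587107 + 2*(-1/852)*(-1/857)*(-253077) = -587107 - 84359/121694 = -71447483617/121694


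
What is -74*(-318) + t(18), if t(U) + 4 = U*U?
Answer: 23852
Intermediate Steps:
t(U) = -4 + U² (t(U) = -4 + U*U = -4 + U²)
-74*(-318) + t(18) = -74*(-318) + (-4 + 18²) = 23532 + (-4 + 324) = 23532 + 320 = 23852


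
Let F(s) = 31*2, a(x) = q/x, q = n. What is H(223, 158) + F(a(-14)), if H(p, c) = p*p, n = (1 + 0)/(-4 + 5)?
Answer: 49791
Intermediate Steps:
n = 1 (n = 1/1 = 1*1 = 1)
q = 1
H(p, c) = p²
a(x) = 1/x
F(s) = 62
H(223, 158) + F(a(-14)) = 223² + 62 = 49729 + 62 = 49791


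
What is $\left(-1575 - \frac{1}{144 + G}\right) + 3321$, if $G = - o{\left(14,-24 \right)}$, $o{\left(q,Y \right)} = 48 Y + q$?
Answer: $\frac{2238371}{1282} \approx 1746.0$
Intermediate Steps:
$o{\left(q,Y \right)} = q + 48 Y$
$G = 1138$ ($G = - (14 + 48 \left(-24\right)) = - (14 - 1152) = \left(-1\right) \left(-1138\right) = 1138$)
$\left(-1575 - \frac{1}{144 + G}\right) + 3321 = \left(-1575 - \frac{1}{144 + 1138}\right) + 3321 = \left(-1575 - \frac{1}{1282}\right) + 3321 = - \frac{2019151}{1282} + 3321 = \frac{2238371}{1282}$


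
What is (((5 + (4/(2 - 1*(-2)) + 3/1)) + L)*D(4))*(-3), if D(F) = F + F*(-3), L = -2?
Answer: 168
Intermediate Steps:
D(F) = -2*F (D(F) = F - 3*F = -2*F)
(((5 + (4/(2 - 1*(-2)) + 3/1)) + L)*D(4))*(-3) = (((5 + (4/(2 - 1*(-2)) + 3/1)) - 2)*(-2*4))*(-3) = (((5 + (4/(2 + 2) + 3*1)) - 2)*(-8))*(-3) = (((5 + (4/4 + 3)) - 2)*(-8))*(-3) = (((5 + (4*(1/4) + 3)) - 2)*(-8))*(-3) = (((5 + (1 + 3)) - 2)*(-8))*(-3) = (((5 + 4) - 2)*(-8))*(-3) = ((9 - 2)*(-8))*(-3) = (7*(-8))*(-3) = -56*(-3) = 168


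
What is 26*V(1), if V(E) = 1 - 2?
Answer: -26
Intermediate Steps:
V(E) = -1
26*V(1) = 26*(-1) = -26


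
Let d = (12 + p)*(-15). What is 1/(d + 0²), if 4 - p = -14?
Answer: -1/450 ≈ -0.0022222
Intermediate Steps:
p = 18 (p = 4 - 1*(-14) = 4 + 14 = 18)
d = -450 (d = (12 + 18)*(-15) = 30*(-15) = -450)
1/(d + 0²) = 1/(-450 + 0²) = 1/(-450 + 0) = 1/(-450) = -1/450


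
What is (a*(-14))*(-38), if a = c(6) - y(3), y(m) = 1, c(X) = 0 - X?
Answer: -3724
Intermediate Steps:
c(X) = -X
a = -7 (a = -1*6 - 1*1 = -6 - 1 = -7)
(a*(-14))*(-38) = -7*(-14)*(-38) = 98*(-38) = -3724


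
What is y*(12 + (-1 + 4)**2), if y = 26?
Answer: 546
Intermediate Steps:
y*(12 + (-1 + 4)**2) = 26*(12 + (-1 + 4)**2) = 26*(12 + 3**2) = 26*(12 + 9) = 26*21 = 546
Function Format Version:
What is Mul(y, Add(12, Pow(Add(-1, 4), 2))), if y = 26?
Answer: 546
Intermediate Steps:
Mul(y, Add(12, Pow(Add(-1, 4), 2))) = Mul(26, Add(12, Pow(Add(-1, 4), 2))) = Mul(26, Add(12, Pow(3, 2))) = Mul(26, Add(12, 9)) = Mul(26, 21) = 546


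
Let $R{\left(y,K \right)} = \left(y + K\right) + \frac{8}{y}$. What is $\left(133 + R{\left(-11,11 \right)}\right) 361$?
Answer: $\frac{525255}{11} \approx 47750.0$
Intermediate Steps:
$R{\left(y,K \right)} = K + y + \frac{8}{y}$ ($R{\left(y,K \right)} = \left(K + y\right) + \frac{8}{y} = K + y + \frac{8}{y}$)
$\left(133 + R{\left(-11,11 \right)}\right) 361 = \left(133 + \left(11 - 11 + \frac{8}{-11}\right)\right) 361 = \left(133 + \left(11 - 11 + 8 \left(- \frac{1}{11}\right)\right)\right) 361 = \left(133 - \frac{8}{11}\right) 361 = \frac{1455}{11} \cdot 361 = \frac{525255}{11}$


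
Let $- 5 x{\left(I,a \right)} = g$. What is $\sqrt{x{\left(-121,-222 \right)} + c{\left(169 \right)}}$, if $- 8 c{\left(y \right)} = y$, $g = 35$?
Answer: $\frac{15 i \sqrt{2}}{4} \approx 5.3033 i$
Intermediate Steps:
$x{\left(I,a \right)} = -7$ ($x{\left(I,a \right)} = \left(- \frac{1}{5}\right) 35 = -7$)
$c{\left(y \right)} = - \frac{y}{8}$
$\sqrt{x{\left(-121,-222 \right)} + c{\left(169 \right)}} = \sqrt{-7 - \frac{169}{8}} = \sqrt{- \frac{225}{8}} = \frac{15 i \sqrt{2}}{4}$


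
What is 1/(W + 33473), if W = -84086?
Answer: -1/50613 ≈ -1.9758e-5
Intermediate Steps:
1/(W + 33473) = 1/(-84086 + 33473) = 1/(-50613) = -1/50613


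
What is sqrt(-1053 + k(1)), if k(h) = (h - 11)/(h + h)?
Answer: 23*I*sqrt(2) ≈ 32.527*I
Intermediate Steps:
k(h) = (-11 + h)/(2*h) (k(h) = (-11 + h)/((2*h)) = (-11 + h)*(1/(2*h)) = (-11 + h)/(2*h))
sqrt(-1053 + k(1)) = sqrt(-1053 + (1/2)*(-11 + 1)/1) = sqrt(-1053 + (1/2)*1*(-10)) = sqrt(-1053 - 5) = sqrt(-1058) = 23*I*sqrt(2)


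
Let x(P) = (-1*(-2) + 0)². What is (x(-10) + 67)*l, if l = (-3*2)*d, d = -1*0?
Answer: 0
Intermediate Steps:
d = 0
l = 0 (l = -3*2*0 = -6*0 = 0)
x(P) = 4 (x(P) = (2 + 0)² = 2² = 4)
(x(-10) + 67)*l = (4 + 67)*0 = 71*0 = 0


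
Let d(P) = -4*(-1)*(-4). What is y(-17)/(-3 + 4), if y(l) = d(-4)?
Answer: -16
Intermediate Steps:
d(P) = -16 (d(P) = 4*(-4) = -16)
y(l) = -16
y(-17)/(-3 + 4) = -16/(-3 + 4) = -16/1 = -16*1 = -16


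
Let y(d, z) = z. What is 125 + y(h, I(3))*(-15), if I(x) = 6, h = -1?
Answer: 35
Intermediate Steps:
125 + y(h, I(3))*(-15) = 125 + 6*(-15) = 125 - 90 = 35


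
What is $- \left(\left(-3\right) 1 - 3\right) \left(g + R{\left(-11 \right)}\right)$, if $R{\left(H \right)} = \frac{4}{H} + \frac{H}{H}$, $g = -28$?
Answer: $- \frac{1806}{11} \approx -164.18$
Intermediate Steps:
$R{\left(H \right)} = 1 + \frac{4}{H}$ ($R{\left(H \right)} = \frac{4}{H} + 1 = 1 + \frac{4}{H}$)
$- \left(\left(-3\right) 1 - 3\right) \left(g + R{\left(-11 \right)}\right) = - \left(\left(-3\right) 1 - 3\right) \left(-28 + \frac{4 - 11}{-11}\right) = - \left(-3 - 3\right) \left(-28 - - \frac{7}{11}\right) = - \left(-6\right) \left(-28 + \frac{7}{11}\right) = - \frac{\left(-6\right) \left(-301\right)}{11} = \left(-1\right) \frac{1806}{11} = - \frac{1806}{11}$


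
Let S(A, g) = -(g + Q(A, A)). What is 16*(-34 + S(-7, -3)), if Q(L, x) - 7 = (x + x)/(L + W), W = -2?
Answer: -5696/9 ≈ -632.89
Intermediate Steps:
Q(L, x) = 7 + 2*x/(-2 + L) (Q(L, x) = 7 + (x + x)/(L - 2) = 7 + (2*x)/(-2 + L) = 7 + 2*x/(-2 + L))
S(A, g) = -g - (-14 + 9*A)/(-2 + A) (S(A, g) = -(g + (-14 + 2*A + 7*A)/(-2 + A)) = -(g + (-14 + 9*A)/(-2 + A)) = -g - (-14 + 9*A)/(-2 + A))
16*(-34 + S(-7, -3)) = 16*(-34 + (14 - 9*(-7) - 1*(-3)*(-2 - 7))/(-2 - 7)) = 16*(-34 + (14 + 63 - 1*(-3)*(-9))/(-9)) = 16*(-34 - (14 + 63 - 27)/9) = 16*(-34 - ⅑*50) = 16*(-34 - 50/9) = 16*(-356/9) = -5696/9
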